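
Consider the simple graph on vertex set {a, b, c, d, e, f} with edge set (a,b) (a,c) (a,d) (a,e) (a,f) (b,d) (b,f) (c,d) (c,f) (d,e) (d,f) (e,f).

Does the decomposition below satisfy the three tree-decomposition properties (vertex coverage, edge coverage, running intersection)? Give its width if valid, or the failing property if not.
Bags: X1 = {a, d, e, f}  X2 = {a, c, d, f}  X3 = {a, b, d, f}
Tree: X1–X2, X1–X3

Vertex coverage: the bags together contain {a, b, c, d, e, f}, the full vertex set. Edge coverage: each edge of G has both endpoints in at least one bag. Running intersection: for every vertex, the bags containing it form a connected subtree. All three properties hold, so this is a valid tree decomposition of width max|bag| − 1 = 3, and hence tw(G) ≤ 3.

Yes; width 3.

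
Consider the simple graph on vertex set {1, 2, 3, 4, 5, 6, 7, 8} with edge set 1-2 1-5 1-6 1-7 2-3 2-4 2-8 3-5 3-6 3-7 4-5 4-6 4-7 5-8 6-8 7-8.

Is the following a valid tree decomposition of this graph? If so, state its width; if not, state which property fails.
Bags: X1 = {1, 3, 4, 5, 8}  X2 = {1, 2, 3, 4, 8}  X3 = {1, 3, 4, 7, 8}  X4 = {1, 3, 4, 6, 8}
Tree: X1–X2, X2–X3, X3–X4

Yes; width 4.

Vertex coverage: the bags together contain {1, 2, 3, 4, 5, 6, 7, 8}, the full vertex set. Edge coverage: each edge of G has both endpoints in at least one bag. Running intersection: for every vertex, the bags containing it form a connected subtree. All three properties hold, so this is a valid tree decomposition of width max|bag| − 1 = 4, and hence tw(G) ≤ 4.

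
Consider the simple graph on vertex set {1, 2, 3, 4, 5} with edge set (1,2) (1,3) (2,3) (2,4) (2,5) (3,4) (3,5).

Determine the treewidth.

A width-2 tree decomposition is:
Bags: B1 = {2, 3, 5}  B2 = {1, 2, 3}  B3 = {2, 3, 4}
Tree: B1–B2, B2–B3
The largest bag has 3 vertices, giving width 2; this decomposition certifies tw(G) ≤ 2. For the lower bound, the 3 vertices {1, 2, 3} are pairwise adjacent, and any tree decomposition puts a clique entirely inside one bag — forcing width ≥ 2. Therefore the treewidth is 2.

2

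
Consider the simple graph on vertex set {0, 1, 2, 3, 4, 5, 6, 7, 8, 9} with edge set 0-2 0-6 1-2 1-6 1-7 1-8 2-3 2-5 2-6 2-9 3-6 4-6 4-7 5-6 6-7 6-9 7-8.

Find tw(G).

A width-2 tree decomposition is:
Bags: B1 = {1, 6, 7}  B2 = {1, 2, 6}  B3 = {0, 2, 6}  B4 = {2, 5, 6}  B5 = {4, 6, 7}  B6 = {1, 7, 8}  B7 = {2, 6, 9}  B8 = {2, 3, 6}
Tree: B1–B2, B2–B3, B2–B4, B1–B5, B1–B6, B4–B7, B7–B8
Every bag has size at most 3, so the width is 3 − 1 = 2 and tw(G) ≤ 2. For the lower bound, the 3 vertices {1, 7, 8} are pairwise adjacent, and any tree decomposition puts a clique entirely inside one bag — forcing width ≥ 2. Hence tw(G) = 2 exactly.

2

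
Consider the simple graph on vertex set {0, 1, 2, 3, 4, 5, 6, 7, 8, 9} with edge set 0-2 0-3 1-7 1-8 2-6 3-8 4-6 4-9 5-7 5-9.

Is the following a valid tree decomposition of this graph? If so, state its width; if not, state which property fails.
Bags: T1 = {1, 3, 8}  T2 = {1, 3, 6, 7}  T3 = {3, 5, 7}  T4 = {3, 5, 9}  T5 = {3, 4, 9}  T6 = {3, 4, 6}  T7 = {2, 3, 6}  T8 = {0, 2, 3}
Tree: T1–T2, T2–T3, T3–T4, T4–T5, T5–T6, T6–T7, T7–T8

A tree decomposition must satisfy three properties: every vertex lies in some bag; for every edge, both endpoints lie together in some bag; and for every vertex, the bags containing it form a connected subtree. Here bags containing vertex 6 are not connected in the tree, so the decomposition is invalid.

No — bags containing vertex 6 are not connected in the tree.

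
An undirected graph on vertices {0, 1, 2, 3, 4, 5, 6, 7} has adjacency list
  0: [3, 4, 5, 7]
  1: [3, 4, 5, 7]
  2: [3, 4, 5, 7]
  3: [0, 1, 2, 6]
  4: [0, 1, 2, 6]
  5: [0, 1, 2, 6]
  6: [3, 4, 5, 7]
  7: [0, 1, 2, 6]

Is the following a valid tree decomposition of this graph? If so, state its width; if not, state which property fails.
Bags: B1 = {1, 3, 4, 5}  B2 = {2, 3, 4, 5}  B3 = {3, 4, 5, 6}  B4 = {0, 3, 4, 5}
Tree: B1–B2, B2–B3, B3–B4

A tree decomposition must satisfy three properties: every vertex lies in some bag; for every edge, both endpoints lie together in some bag; and for every vertex, the bags containing it form a connected subtree. Here vertex 7 appears in no bag, so the decomposition is invalid.

No — vertex 7 appears in no bag.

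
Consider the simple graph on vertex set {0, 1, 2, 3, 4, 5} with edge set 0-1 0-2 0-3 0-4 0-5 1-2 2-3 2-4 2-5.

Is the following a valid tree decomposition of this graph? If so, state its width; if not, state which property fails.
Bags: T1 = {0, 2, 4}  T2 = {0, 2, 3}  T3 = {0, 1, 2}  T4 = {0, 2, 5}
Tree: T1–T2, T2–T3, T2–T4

Yes; width 2.

Every vertex of G appears in some bag (union = {0, 1, 2, 3, 4, 5}); every edge is covered by a bag; and for each vertex v the set of bags containing v is connected in the bag tree. The decomposition is therefore valid. The largest bag has 3 vertices, so the width is 2.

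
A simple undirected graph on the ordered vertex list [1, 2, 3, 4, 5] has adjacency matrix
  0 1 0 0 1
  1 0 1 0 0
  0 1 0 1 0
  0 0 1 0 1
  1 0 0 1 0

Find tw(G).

A width-2 tree decomposition is:
Bags: B1 = {1, 4, 5}  B2 = {1, 3, 4}  B3 = {1, 2, 3}
Tree: B1–B2, B2–B3
The largest bag has 3 vertices, giving width 2; this decomposition certifies tw(G) ≤ 2. Since 1–5–4–3–2–1 is a cycle in G, G is not acyclic. Forests are exactly the graphs of treewidth ≤ 1, so tw(G) ≥ 2. Hence tw(G) = 2 exactly.

2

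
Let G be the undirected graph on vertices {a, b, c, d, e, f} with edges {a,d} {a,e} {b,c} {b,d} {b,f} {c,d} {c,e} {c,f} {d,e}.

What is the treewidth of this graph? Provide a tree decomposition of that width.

Treewidth 2.
One optimal decomposition is:
Bags: B1 = {c, d, e}  B2 = {b, c, d}  B3 = {b, c, f}  B4 = {a, d, e}
Tree: B1–B2, B2–B3, B1–B4

Each bag holds 3 vertices, so the decomposition has width 2, which upper-bounds the treewidth. Conversely, {c, d, e} is a clique of size 3, and the vertices of any clique must share a bag in every tree decomposition; so some bag has ≥ 3 vertices and tw(G) ≥ 2. Hence tw(G) = 2 exactly.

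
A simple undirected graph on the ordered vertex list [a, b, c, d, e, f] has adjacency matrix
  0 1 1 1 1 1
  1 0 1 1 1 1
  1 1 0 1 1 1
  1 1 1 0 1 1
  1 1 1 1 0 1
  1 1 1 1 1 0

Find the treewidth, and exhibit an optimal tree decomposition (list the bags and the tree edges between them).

With just one bag of size 6, the width is 6 − 1 = 5, so tw(G) ≤ 5. Conversely, {a, b, c, d, e, f} is a clique of size 6, and the vertices of any clique must share a bag in every tree decomposition; so some bag has ≥ 6 vertices and tw(G) ≥ 5. Combining the bounds, tw(G) = 5.

Treewidth 5.
Bags: B1 = {a, b, c, d, e, f}
Tree: (single bag)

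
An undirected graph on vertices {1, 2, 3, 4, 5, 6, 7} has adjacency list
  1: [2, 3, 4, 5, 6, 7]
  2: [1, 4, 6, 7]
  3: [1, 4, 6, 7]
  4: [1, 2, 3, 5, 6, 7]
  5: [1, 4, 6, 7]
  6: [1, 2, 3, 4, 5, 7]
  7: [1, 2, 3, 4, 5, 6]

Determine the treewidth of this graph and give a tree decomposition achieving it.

Every bag has size at most 5, so the width is 5 − 1 = 4 and tw(G) ≤ 4. On the other hand G contains the 5-clique {1, 2, 4, 6, 7}. A clique must lie in a single bag of any decomposition, so no decomposition can have width below 4. The upper and lower bounds meet at 4, so that is the treewidth.

Treewidth 4.
One such decomposition:
Bags: B1 = {1, 4, 5, 6, 7}  B2 = {1, 3, 4, 6, 7}  B3 = {1, 2, 4, 6, 7}
Tree: B1–B2, B1–B3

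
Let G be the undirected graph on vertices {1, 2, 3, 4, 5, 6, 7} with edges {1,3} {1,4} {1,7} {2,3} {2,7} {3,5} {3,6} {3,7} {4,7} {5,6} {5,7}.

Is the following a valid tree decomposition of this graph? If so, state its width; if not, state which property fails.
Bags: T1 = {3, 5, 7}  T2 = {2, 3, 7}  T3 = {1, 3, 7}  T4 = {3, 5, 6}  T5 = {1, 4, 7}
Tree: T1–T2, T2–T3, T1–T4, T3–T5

Vertex coverage: the bags together contain {1, 2, 3, 4, 5, 6, 7}, the full vertex set. Edge coverage: each edge of G has both endpoints in at least one bag. Running intersection: for every vertex, the bags containing it form a connected subtree. All three properties hold, so this is a valid tree decomposition of width max|bag| − 1 = 2, and hence tw(G) ≤ 2.

Yes; width 2.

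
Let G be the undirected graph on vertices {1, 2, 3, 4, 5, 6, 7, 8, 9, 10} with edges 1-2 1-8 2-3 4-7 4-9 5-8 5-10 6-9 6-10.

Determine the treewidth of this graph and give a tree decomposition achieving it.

The largest bag has 2 vertices, giving width 1; this decomposition certifies tw(G) ≤ 1. G has an edge, so its treewidth is at least 1. The upper and lower bounds meet at 1, so that is the treewidth.

Treewidth 1.
One optimal decomposition is:
Bags: B1 = {2, 3}  B2 = {1, 2}  B3 = {1, 8}  B4 = {5, 8}  B5 = {5, 10}  B6 = {6, 10}  B7 = {6, 9}  B8 = {4, 9}  B9 = {4, 7}
Tree: B1–B2, B2–B3, B3–B4, B4–B5, B5–B6, B6–B7, B7–B8, B8–B9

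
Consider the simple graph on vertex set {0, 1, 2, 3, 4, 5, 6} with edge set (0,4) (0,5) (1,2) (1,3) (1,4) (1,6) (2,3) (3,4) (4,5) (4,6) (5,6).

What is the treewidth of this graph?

A width-2 tree decomposition is:
Bags: B1 = {1, 2, 3}  B2 = {1, 3, 4}  B3 = {1, 4, 6}  B4 = {4, 5, 6}  B5 = {0, 4, 5}
Tree: B1–B2, B2–B3, B3–B4, B4–B5
The largest bag has 3 vertices, giving width 2; this decomposition certifies tw(G) ≤ 2. On the other hand G contains the 3-clique {1, 2, 3}. A clique must lie in a single bag of any decomposition, so no decomposition can have width below 2. Therefore the treewidth is 2.

2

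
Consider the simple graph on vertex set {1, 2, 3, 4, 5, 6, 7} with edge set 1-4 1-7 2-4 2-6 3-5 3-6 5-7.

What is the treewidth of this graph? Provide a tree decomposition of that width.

Treewidth 2.
One optimal decomposition is:
Bags: B1 = {2, 3, 6}  B2 = {2, 3, 5}  B3 = {2, 5, 7}  B4 = {1, 2, 7}  B5 = {1, 2, 4}
Tree: B1–B2, B2–B3, B3–B4, B4–B5

Every bag has size at most 3, so the width is 3 − 1 = 2 and tw(G) ≤ 2. Since 2–6–3–5–7–1–4–2 is a cycle in G, G is not acyclic. Forests are exactly the graphs of treewidth ≤ 1, so tw(G) ≥ 2. The upper and lower bounds meet at 2, so that is the treewidth.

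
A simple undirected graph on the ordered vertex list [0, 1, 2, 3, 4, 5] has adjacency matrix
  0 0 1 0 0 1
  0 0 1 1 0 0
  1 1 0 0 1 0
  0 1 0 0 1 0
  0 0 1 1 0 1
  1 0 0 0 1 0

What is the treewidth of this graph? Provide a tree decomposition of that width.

Every bag has size at most 3, so the width is 3 − 1 = 2 and tw(G) ≤ 2. Since 5–0–2–4–5 is a cycle in G, G is not acyclic. Forests are exactly the graphs of treewidth ≤ 1, so tw(G) ≥ 2. Therefore the treewidth is 2.

Treewidth 2.
One optimal decomposition is:
Bags: B1 = {0, 4, 5}  B2 = {0, 2, 4}  B3 = {2, 3, 4}  B4 = {1, 2, 3}
Tree: B1–B2, B2–B3, B3–B4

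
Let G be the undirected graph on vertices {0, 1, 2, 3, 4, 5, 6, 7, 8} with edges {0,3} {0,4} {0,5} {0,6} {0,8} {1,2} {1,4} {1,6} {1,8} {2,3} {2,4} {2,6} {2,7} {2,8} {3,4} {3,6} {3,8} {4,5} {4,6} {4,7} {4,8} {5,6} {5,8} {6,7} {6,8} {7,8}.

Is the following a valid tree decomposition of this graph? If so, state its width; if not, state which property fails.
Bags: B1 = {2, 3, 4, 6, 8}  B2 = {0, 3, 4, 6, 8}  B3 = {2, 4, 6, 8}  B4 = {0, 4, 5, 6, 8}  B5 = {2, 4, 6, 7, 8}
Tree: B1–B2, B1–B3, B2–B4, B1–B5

No — vertex 1 appears in no bag.

A tree decomposition must satisfy three properties: every vertex lies in some bag; for every edge, both endpoints lie together in some bag; and for every vertex, the bags containing it form a connected subtree. Here vertex 1 appears in no bag, so the decomposition is invalid.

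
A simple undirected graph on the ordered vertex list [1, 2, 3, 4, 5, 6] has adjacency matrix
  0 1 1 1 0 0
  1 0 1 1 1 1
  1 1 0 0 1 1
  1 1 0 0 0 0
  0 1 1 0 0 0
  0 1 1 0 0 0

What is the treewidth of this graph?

2

A width-2 tree decomposition is:
Bags: B1 = {1, 2, 3}  B2 = {2, 3, 6}  B3 = {1, 2, 4}  B4 = {2, 3, 5}
Tree: B1–B2, B1–B3, B2–B4
Every bag has size at most 3, so the width is 3 − 1 = 2 and tw(G) ≤ 2. Conversely, {1, 2, 3} is a clique of size 3, and the vertices of any clique must share a bag in every tree decomposition; so some bag has ≥ 3 vertices and tw(G) ≥ 2. Hence tw(G) = 2 exactly.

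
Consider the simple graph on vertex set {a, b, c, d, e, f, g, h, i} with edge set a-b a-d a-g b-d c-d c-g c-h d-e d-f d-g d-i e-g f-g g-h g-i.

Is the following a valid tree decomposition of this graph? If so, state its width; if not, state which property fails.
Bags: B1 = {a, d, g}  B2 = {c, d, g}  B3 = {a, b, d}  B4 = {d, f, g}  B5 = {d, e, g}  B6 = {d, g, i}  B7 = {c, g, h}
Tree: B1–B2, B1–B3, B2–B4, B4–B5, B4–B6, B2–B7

Yes; width 2.

Checking the three conditions: (i) the bags cover all of {a, b, c, d, e, f, g, h, i}; (ii) for each edge, some bag contains both endpoints; (iii) the bags containing any fixed vertex form a subtree. All hold, so the decomposition is valid with width 3 − 1 = 2.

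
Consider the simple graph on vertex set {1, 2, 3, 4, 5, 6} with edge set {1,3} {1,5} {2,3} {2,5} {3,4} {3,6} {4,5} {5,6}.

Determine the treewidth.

A width-2 tree decomposition is:
Bags: B1 = {3, 4, 5}  B2 = {1, 3, 5}  B3 = {2, 3, 5}  B4 = {3, 5, 6}
Tree: B1–B2, B2–B3, B3–B4
The largest bag has 3 vertices, giving width 2; this decomposition certifies tw(G) ≤ 2. Since 5–4–3–1–5 is a cycle in G, G is not acyclic. Forests are exactly the graphs of treewidth ≤ 1, so tw(G) ≥ 2. Hence tw(G) = 2 exactly.

2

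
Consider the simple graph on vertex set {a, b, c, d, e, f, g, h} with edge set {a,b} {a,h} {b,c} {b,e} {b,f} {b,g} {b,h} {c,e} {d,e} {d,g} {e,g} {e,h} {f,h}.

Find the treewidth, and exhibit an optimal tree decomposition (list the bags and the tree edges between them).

Treewidth 2.
Bags: B1 = {b, e, g}  B2 = {d, e, g}  B3 = {b, e, h}  B4 = {b, c, e}  B5 = {a, b, h}  B6 = {b, f, h}
Tree: B1–B2, B1–B3, B1–B4, B3–B5, B5–B6

Every bag has size at most 3, so the width is 3 − 1 = 2 and tw(G) ≤ 2. Conversely, {d, e, g} is a clique of size 3, and the vertices of any clique must share a bag in every tree decomposition; so some bag has ≥ 3 vertices and tw(G) ≥ 2. Hence tw(G) = 2 exactly.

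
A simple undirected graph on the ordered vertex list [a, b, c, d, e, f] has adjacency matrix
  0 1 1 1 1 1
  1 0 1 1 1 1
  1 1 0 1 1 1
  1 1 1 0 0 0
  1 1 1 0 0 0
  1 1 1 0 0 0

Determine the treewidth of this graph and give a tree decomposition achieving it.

Treewidth 3.
One optimal decomposition is:
Bags: B1 = {a, b, c, e}  B2 = {a, b, c, d}  B3 = {a, b, c, f}
Tree: B1–B2, B1–B3

The largest bag has 4 vertices, giving width 3; this decomposition certifies tw(G) ≤ 3. Conversely, {a, b, c, d} is a clique of size 4, and the vertices of any clique must share a bag in every tree decomposition; so some bag has ≥ 4 vertices and tw(G) ≥ 3. The upper and lower bounds meet at 3, so that is the treewidth.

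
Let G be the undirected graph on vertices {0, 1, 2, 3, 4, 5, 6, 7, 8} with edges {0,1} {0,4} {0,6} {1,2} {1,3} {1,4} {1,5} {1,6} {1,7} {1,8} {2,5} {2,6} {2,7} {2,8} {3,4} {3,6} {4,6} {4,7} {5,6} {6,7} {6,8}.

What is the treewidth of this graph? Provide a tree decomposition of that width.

Treewidth 3.
One such decomposition:
Bags: B1 = {1, 2, 5, 6}  B2 = {1, 2, 6, 7}  B3 = {1, 4, 6, 7}  B4 = {1, 2, 6, 8}  B5 = {0, 1, 4, 6}  B6 = {1, 3, 4, 6}
Tree: B1–B2, B2–B3, B2–B4, B3–B5, B5–B6

The largest bag has 4 vertices, giving width 3; this decomposition certifies tw(G) ≤ 3. On the other hand G contains the 4-clique {0, 1, 4, 6}. A clique must lie in a single bag of any decomposition, so no decomposition can have width below 3. Combining the bounds, tw(G) = 3.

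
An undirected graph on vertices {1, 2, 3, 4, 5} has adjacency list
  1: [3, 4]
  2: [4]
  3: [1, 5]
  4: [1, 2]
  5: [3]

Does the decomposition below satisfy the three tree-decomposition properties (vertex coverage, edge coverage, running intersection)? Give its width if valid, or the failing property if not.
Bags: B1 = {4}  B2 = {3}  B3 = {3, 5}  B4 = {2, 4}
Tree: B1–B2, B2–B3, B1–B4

No — vertex 1 appears in no bag.

A tree decomposition must satisfy three properties: every vertex lies in some bag; for every edge, both endpoints lie together in some bag; and for every vertex, the bags containing it form a connected subtree. Here vertex 1 appears in no bag, so the decomposition is invalid.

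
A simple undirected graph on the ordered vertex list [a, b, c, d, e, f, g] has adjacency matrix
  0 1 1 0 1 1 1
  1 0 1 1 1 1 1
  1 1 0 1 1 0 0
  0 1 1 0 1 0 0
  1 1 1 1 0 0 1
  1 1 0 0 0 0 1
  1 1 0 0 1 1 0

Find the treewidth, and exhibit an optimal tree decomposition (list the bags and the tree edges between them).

The largest bag has 4 vertices, giving width 3; this decomposition certifies tw(G) ≤ 3. On the other hand G contains the 4-clique {b, c, d, e}. A clique must lie in a single bag of any decomposition, so no decomposition can have width below 3. The upper and lower bounds meet at 3, so that is the treewidth.

Treewidth 3.
One such decomposition:
Bags: B1 = {a, b, c, e}  B2 = {b, c, d, e}  B3 = {a, b, e, g}  B4 = {a, b, f, g}
Tree: B1–B2, B1–B3, B3–B4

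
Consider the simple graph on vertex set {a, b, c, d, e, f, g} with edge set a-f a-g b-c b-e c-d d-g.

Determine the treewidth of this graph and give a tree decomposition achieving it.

Treewidth 1.
One optimal decomposition is:
Bags: B1 = {b, e}  B2 = {b, c}  B3 = {c, d}  B4 = {d, g}  B5 = {a, g}  B6 = {a, f}
Tree: B1–B2, B2–B3, B3–B4, B4–B5, B5–B6

Each bag holds 2 vertices, so the decomposition has width 1, which upper-bounds the treewidth. G has an edge, so its treewidth is at least 1. Hence tw(G) = 1 exactly.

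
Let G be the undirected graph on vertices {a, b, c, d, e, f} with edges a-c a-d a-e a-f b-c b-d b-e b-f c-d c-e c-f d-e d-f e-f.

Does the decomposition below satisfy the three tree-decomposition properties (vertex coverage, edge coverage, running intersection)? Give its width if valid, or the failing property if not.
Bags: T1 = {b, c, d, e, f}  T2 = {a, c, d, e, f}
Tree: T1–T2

Yes; width 4.

Every vertex of G appears in some bag (union = {a, b, c, d, e, f}); every edge is covered by a bag; and for each vertex v the set of bags containing v is connected in the bag tree. The decomposition is therefore valid. The largest bag has 5 vertices, so the width is 4.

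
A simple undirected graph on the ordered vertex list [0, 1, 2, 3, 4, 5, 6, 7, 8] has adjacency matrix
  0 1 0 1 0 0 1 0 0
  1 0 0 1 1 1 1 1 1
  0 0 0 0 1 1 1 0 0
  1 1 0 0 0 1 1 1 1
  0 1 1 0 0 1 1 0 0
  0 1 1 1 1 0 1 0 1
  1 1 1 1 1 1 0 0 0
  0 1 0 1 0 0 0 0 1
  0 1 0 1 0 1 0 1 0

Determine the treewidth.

A width-3 tree decomposition is:
Bags: B1 = {1, 3, 5, 6}  B2 = {1, 4, 5, 6}  B3 = {0, 1, 3, 6}  B4 = {1, 3, 5, 8}  B5 = {1, 3, 7, 8}  B6 = {2, 4, 5, 6}
Tree: B1–B2, B1–B3, B1–B4, B4–B5, B2–B6
The largest bag has 4 vertices, giving width 3; this decomposition certifies tw(G) ≤ 3. For the lower bound, the 4 vertices {0, 1, 3, 6} are pairwise adjacent, and any tree decomposition puts a clique entirely inside one bag — forcing width ≥ 3. Therefore the treewidth is 3.

3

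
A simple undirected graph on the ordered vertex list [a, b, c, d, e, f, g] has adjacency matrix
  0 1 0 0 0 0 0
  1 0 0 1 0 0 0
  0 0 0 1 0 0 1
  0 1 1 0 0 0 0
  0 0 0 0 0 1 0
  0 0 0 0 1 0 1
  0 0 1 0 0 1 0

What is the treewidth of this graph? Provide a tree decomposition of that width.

Each bag holds 2 vertices, so the decomposition has width 1, which upper-bounds the treewidth. Any graph with an edge has treewidth ≥ 1, and G has the edge e–f. Combining the bounds, tw(G) = 1.

Treewidth 1.
Bags: B1 = {e, f}  B2 = {f, g}  B3 = {c, g}  B4 = {c, d}  B5 = {b, d}  B6 = {a, b}
Tree: B1–B2, B2–B3, B3–B4, B4–B5, B5–B6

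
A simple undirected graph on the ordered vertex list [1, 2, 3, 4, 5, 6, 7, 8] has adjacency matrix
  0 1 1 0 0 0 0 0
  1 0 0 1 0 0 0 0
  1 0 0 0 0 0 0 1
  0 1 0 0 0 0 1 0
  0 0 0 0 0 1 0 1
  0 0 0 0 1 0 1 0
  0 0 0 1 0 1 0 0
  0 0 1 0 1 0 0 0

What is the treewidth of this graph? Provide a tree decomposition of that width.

Each bag holds 3 vertices, so the decomposition has width 2, which upper-bounds the treewidth. Since 7–4–2–1–3–8–5–6–7 is a cycle in G, G is not acyclic. Forests are exactly the graphs of treewidth ≤ 1, so tw(G) ≥ 2. Hence tw(G) = 2 exactly.

Treewidth 2.
One such decomposition:
Bags: B1 = {2, 4, 7}  B2 = {1, 2, 7}  B3 = {1, 3, 7}  B4 = {3, 7, 8}  B5 = {5, 7, 8}  B6 = {5, 6, 7}
Tree: B1–B2, B2–B3, B3–B4, B4–B5, B5–B6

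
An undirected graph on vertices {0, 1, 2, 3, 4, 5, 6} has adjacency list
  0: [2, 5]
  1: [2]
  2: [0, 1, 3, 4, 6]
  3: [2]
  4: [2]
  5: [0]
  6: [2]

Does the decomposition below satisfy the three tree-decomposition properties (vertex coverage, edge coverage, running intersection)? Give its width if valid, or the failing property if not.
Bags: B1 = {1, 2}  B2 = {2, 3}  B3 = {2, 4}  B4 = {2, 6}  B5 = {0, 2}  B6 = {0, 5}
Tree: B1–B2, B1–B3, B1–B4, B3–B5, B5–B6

Yes; width 1.

Every vertex of G appears in some bag (union = {0, 1, 2, 3, 4, 5, 6}); every edge is covered by a bag; and for each vertex v the set of bags containing v is connected in the bag tree. The decomposition is therefore valid. The largest bag has 2 vertices, so the width is 1.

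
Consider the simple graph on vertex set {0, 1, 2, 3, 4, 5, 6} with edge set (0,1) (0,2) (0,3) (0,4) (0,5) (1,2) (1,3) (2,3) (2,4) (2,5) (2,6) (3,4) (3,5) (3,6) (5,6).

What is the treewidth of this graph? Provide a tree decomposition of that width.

Treewidth 3.
Bags: B1 = {0, 2, 3, 5}  B2 = {0, 1, 2, 3}  B3 = {0, 2, 3, 4}  B4 = {2, 3, 5, 6}
Tree: B1–B2, B1–B3, B1–B4

The largest bag has 4 vertices, giving width 3; this decomposition certifies tw(G) ≤ 3. On the other hand G contains the 4-clique {0, 1, 2, 3}. A clique must lie in a single bag of any decomposition, so no decomposition can have width below 3. Combining the bounds, tw(G) = 3.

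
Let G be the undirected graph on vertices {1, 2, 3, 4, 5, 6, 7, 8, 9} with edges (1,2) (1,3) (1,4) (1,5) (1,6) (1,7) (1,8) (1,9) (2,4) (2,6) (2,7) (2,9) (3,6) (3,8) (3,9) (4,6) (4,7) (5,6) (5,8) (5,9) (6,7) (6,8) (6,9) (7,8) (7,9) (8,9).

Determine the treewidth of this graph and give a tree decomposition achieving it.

Each bag holds 5 vertices, so the decomposition has width 4, which upper-bounds the treewidth. On the other hand G contains the 5-clique {1, 3, 6, 8, 9}. A clique must lie in a single bag of any decomposition, so no decomposition can have width below 4. Combining the bounds, tw(G) = 4.

Treewidth 4.
Bags: B1 = {1, 5, 6, 8, 9}  B2 = {1, 6, 7, 8, 9}  B3 = {1, 2, 6, 7, 9}  B4 = {1, 3, 6, 8, 9}  B5 = {1, 2, 4, 6, 7}
Tree: B1–B2, B2–B3, B1–B4, B3–B5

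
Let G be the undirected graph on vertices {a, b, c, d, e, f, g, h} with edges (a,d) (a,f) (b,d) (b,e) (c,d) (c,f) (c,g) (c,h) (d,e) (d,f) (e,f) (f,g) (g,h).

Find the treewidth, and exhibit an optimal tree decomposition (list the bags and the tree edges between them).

The largest bag has 3 vertices, giving width 2; this decomposition certifies tw(G) ≤ 2. On the other hand G contains the 3-clique {d, e, f}. A clique must lie in a single bag of any decomposition, so no decomposition can have width below 2. Hence tw(G) = 2 exactly.

Treewidth 2.
One optimal decomposition is:
Bags: B1 = {a, d, f}  B2 = {c, d, f}  B3 = {d, e, f}  B4 = {c, f, g}  B5 = {c, g, h}  B6 = {b, d, e}
Tree: B1–B2, B1–B3, B2–B4, B4–B5, B3–B6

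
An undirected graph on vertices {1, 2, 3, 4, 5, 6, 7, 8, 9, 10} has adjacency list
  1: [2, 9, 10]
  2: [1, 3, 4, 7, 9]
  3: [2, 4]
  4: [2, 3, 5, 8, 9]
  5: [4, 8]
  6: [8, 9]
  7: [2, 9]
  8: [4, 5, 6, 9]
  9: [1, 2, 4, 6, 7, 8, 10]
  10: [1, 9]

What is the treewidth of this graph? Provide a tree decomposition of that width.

The largest bag has 3 vertices, giving width 2; this decomposition certifies tw(G) ≤ 2. On the other hand G contains the 3-clique {4, 8, 9}. A clique must lie in a single bag of any decomposition, so no decomposition can have width below 2. The upper and lower bounds meet at 2, so that is the treewidth.

Treewidth 2.
One optimal decomposition is:
Bags: B1 = {2, 4, 9}  B2 = {1, 2, 9}  B3 = {2, 7, 9}  B4 = {4, 8, 9}  B5 = {2, 3, 4}  B6 = {6, 8, 9}  B7 = {4, 5, 8}  B8 = {1, 9, 10}
Tree: B1–B2, B1–B3, B1–B4, B1–B5, B4–B6, B4–B7, B2–B8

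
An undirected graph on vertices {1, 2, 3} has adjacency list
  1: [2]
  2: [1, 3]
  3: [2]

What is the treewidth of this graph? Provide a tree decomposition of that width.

Treewidth 1.
One such decomposition:
Bags: B1 = {2, 3}  B2 = {1, 2}
Tree: B1–B2

Each bag holds 2 vertices, so the decomposition has width 1, which upper-bounds the treewidth. Any graph with an edge has treewidth ≥ 1, and G has the edge 3–2. Hence tw(G) = 1 exactly.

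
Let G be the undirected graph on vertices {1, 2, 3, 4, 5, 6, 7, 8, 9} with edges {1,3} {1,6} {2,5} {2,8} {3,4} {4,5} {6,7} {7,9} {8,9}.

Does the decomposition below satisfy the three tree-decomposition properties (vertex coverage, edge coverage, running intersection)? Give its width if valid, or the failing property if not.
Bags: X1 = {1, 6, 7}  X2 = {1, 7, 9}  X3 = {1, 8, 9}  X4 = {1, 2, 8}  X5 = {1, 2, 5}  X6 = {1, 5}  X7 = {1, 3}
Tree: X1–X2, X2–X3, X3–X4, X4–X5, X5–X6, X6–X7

No — vertex 4 appears in no bag.

A tree decomposition must satisfy three properties: every vertex lies in some bag; for every edge, both endpoints lie together in some bag; and for every vertex, the bags containing it form a connected subtree. Here vertex 4 appears in no bag, so the decomposition is invalid.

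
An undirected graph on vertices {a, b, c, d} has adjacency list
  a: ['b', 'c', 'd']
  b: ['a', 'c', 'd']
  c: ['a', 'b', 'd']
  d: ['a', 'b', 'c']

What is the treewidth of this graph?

A width-3 tree decomposition is:
Bags: B1 = {a, b, c, d}
Tree: (single bag)
A single bag containing all 4 vertices is trivially a valid decomposition of width 3. On the other hand G contains the 4-clique {a, b, c, d}. A clique must lie in a single bag of any decomposition, so no decomposition can have width below 3. The upper and lower bounds meet at 3, so that is the treewidth.

3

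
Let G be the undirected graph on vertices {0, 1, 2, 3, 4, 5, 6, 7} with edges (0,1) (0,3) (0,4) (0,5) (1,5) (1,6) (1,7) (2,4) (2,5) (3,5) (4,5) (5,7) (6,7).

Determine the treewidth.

2

A width-2 tree decomposition is:
Bags: B1 = {0, 3, 5}  B2 = {0, 4, 5}  B3 = {0, 1, 5}  B4 = {1, 5, 7}  B5 = {1, 6, 7}  B6 = {2, 4, 5}
Tree: B1–B2, B2–B3, B3–B4, B4–B5, B2–B6
Each bag holds 3 vertices, so the decomposition has width 2, which upper-bounds the treewidth. Conversely, {0, 1, 5} is a clique of size 3, and the vertices of any clique must share a bag in every tree decomposition; so some bag has ≥ 3 vertices and tw(G) ≥ 2. Combining the bounds, tw(G) = 2.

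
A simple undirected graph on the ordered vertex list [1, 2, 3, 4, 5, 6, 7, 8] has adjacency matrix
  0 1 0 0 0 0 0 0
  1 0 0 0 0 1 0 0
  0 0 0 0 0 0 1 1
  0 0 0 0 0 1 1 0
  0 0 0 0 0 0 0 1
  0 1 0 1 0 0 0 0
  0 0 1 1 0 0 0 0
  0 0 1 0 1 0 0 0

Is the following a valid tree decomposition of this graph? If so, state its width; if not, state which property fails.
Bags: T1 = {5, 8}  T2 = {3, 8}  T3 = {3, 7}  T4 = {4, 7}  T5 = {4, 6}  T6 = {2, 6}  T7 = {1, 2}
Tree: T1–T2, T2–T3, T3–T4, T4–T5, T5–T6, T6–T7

Every vertex of G appears in some bag (union = {1, 2, 3, 4, 5, 6, 7, 8}); every edge is covered by a bag; and for each vertex v the set of bags containing v is connected in the bag tree. The decomposition is therefore valid. The largest bag has 2 vertices, so the width is 1.

Yes; width 1.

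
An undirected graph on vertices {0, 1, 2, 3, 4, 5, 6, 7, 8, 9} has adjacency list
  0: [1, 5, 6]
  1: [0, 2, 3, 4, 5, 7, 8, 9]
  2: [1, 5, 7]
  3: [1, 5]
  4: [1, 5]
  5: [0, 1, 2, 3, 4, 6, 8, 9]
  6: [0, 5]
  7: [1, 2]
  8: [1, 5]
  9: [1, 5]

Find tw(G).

A width-2 tree decomposition is:
Bags: B1 = {0, 1, 5}  B2 = {1, 2, 5}  B3 = {1, 2, 7}  B4 = {1, 5, 9}  B5 = {1, 4, 5}  B6 = {1, 5, 8}  B7 = {1, 3, 5}  B8 = {0, 5, 6}
Tree: B1–B2, B2–B3, B1–B4, B2–B5, B4–B6, B4–B7, B1–B8
Each bag holds 3 vertices, so the decomposition has width 2, which upper-bounds the treewidth. For the lower bound, the 3 vertices {0, 1, 5} are pairwise adjacent, and any tree decomposition puts a clique entirely inside one bag — forcing width ≥ 2. Combining the bounds, tw(G) = 2.

2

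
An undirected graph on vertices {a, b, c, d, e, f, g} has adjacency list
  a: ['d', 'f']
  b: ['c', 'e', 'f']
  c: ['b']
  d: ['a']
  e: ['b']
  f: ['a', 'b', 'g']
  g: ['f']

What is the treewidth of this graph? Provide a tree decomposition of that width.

Treewidth 1.
One optimal decomposition is:
Bags: B1 = {b, f}  B2 = {a, f}  B3 = {f, g}  B4 = {b, e}  B5 = {b, c}  B6 = {a, d}
Tree: B1–B2, B2–B3, B1–B4, B1–B5, B2–B6

The largest bag has 2 vertices, giving width 1; this decomposition certifies tw(G) ≤ 1. Any graph with an edge has treewidth ≥ 1, and G has the edge f–b. Combining the bounds, tw(G) = 1.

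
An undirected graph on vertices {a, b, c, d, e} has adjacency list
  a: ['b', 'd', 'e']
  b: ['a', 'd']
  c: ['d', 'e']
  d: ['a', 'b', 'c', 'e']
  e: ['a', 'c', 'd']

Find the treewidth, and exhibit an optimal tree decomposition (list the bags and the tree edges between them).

Treewidth 2.
One optimal decomposition is:
Bags: B1 = {c, d, e}  B2 = {a, d, e}  B3 = {a, b, d}
Tree: B1–B2, B2–B3

Every bag has size at most 3, so the width is 3 − 1 = 2 and tw(G) ≤ 2. For the lower bound, the 3 vertices {c, d, e} are pairwise adjacent, and any tree decomposition puts a clique entirely inside one bag — forcing width ≥ 2. Combining the bounds, tw(G) = 2.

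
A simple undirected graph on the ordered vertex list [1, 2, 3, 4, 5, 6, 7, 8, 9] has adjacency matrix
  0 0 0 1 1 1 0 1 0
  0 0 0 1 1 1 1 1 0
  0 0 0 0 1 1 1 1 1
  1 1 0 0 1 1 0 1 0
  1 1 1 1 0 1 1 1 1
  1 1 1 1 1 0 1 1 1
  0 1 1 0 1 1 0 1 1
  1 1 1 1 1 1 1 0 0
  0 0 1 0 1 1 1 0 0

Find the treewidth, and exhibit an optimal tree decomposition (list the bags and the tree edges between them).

The largest bag has 5 vertices, giving width 4; this decomposition certifies tw(G) ≤ 4. For the lower bound, the 5 vertices {1, 4, 5, 6, 8} are pairwise adjacent, and any tree decomposition puts a clique entirely inside one bag — forcing width ≥ 4. Therefore the treewidth is 4.

Treewidth 4.
One optimal decomposition is:
Bags: B1 = {2, 5, 6, 7, 8}  B2 = {3, 5, 6, 7, 8}  B3 = {3, 5, 6, 7, 9}  B4 = {2, 4, 5, 6, 8}  B5 = {1, 4, 5, 6, 8}
Tree: B1–B2, B2–B3, B1–B4, B4–B5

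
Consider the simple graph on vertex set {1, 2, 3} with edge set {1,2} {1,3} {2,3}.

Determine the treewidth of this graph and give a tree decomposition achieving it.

A single bag containing all 3 vertices is trivially a valid decomposition of width 2. Conversely, {1, 2, 3} is a clique of size 3, and the vertices of any clique must share a bag in every tree decomposition; so some bag has ≥ 3 vertices and tw(G) ≥ 2. Combining the bounds, tw(G) = 2.

Treewidth 2.
One optimal decomposition is:
Bags: B1 = {1, 2, 3}
Tree: (single bag)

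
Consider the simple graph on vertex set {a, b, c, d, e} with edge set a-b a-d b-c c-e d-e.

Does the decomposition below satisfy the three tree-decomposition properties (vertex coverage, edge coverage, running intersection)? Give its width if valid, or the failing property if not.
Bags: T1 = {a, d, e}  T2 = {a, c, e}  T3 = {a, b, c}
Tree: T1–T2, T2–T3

Yes; width 2.

Checking the three conditions: (i) the bags cover all of {a, b, c, d, e}; (ii) for each edge, some bag contains both endpoints; (iii) the bags containing any fixed vertex form a subtree. All hold, so the decomposition is valid with width 3 − 1 = 2.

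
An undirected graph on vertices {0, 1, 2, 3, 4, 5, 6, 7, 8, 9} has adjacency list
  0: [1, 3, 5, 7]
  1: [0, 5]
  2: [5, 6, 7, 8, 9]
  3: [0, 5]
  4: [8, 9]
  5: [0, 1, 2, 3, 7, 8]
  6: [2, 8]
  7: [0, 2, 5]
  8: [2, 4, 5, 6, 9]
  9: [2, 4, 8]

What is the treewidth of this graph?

A width-2 tree decomposition is:
Bags: B1 = {2, 5, 7}  B2 = {0, 5, 7}  B3 = {0, 1, 5}  B4 = {2, 5, 8}  B5 = {2, 8, 9}  B6 = {4, 8, 9}  B7 = {0, 3, 5}  B8 = {2, 6, 8}
Tree: B1–B2, B2–B3, B1–B4, B4–B5, B5–B6, B3–B7, B4–B8
Each bag holds 3 vertices, so the decomposition has width 2, which upper-bounds the treewidth. For the lower bound, the 3 vertices {2, 8, 9} are pairwise adjacent, and any tree decomposition puts a clique entirely inside one bag — forcing width ≥ 2. The upper and lower bounds meet at 2, so that is the treewidth.

2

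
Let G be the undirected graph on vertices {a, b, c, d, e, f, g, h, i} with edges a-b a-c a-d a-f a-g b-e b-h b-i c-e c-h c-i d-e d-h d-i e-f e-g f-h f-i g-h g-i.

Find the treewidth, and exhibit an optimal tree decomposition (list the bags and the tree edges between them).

Each bag holds 5 vertices, so the decomposition has width 4, which upper-bounds the treewidth. For the lower bound: the 5 vertex sets {e,f}, {b,h}, {c,i}, {a}, {d} are disjoint, each induces a connected subgraph, and every pair is joined by at least one edge of G. Contracting each set to a single vertex therefore yields K_{5} as a minor, and since treewidth is minor-monotone, tw(G) ≥ tw(K_{5}) = 4. Hence tw(G) = 4 exactly.

Treewidth 4.
One optimal decomposition is:
Bags: B1 = {a, e, f, h, i}  B2 = {a, b, e, h, i}  B3 = {a, c, e, h, i}  B4 = {a, d, e, h, i}  B5 = {a, e, g, h, i}
Tree: B1–B2, B2–B3, B3–B4, B4–B5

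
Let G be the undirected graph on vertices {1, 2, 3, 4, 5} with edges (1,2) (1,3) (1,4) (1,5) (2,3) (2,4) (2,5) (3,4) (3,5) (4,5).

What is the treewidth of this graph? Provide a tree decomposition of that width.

A single bag containing all 5 vertices is trivially a valid decomposition of width 4. On the other hand G contains the 5-clique {1, 2, 3, 4, 5}. A clique must lie in a single bag of any decomposition, so no decomposition can have width below 4. Therefore the treewidth is 4.

Treewidth 4.
One such decomposition:
Bags: B1 = {1, 2, 3, 4, 5}
Tree: (single bag)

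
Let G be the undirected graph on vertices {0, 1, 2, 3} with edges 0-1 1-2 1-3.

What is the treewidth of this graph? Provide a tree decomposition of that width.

Treewidth 1.
Bags: B1 = {1, 2}  B2 = {1, 3}  B3 = {0, 1}
Tree: B1–B2, B2–B3

Every bag has size at most 2, so the width is 2 − 1 = 1 and tw(G) ≤ 1. Since G has at least one edge (e.g. 2–1), it is not an edgeless graph, so tw(G) ≥ 1. Hence tw(G) = 1 exactly.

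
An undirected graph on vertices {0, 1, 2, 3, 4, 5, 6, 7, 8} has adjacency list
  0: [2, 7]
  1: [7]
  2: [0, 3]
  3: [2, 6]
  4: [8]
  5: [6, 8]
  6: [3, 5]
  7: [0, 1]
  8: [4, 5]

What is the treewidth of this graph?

1

A width-1 tree decomposition is:
Bags: B1 = {4, 8}  B2 = {5, 8}  B3 = {5, 6}  B4 = {3, 6}  B5 = {2, 3}  B6 = {0, 2}  B7 = {0, 7}  B8 = {1, 7}
Tree: B1–B2, B2–B3, B3–B4, B4–B5, B5–B6, B6–B7, B7–B8
Every bag has size at most 2, so the width is 2 − 1 = 1 and tw(G) ≤ 1. G has an edge, so its treewidth is at least 1. Combining the bounds, tw(G) = 1.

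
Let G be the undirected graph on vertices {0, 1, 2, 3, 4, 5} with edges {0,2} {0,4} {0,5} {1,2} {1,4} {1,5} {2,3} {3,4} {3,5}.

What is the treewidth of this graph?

3

A width-3 tree decomposition is:
Bags: B1 = {2, 3, 4, 5}  B2 = {0, 2, 4, 5}  B3 = {1, 2, 4, 5}
Tree: B1–B2, B2–B3
Each bag holds 4 vertices, so the decomposition has width 3, which upper-bounds the treewidth. For the lower bound: the 4 vertex sets {3,4}, {0,5}, {2}, {1} are disjoint, each induces a connected subgraph, and every pair is joined by at least one edge of G. Contracting each set to a single vertex therefore yields K_{4} as a minor, and since treewidth is minor-monotone, tw(G) ≥ tw(K_{4}) = 3. Therefore the treewidth is 3.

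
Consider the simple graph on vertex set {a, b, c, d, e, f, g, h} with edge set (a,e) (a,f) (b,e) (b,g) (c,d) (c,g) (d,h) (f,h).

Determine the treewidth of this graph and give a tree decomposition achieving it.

Treewidth 2.
Bags: B1 = {a, f, h}  B2 = {a, d, h}  B3 = {a, c, d}  B4 = {a, c, g}  B5 = {a, b, g}  B6 = {a, b, e}
Tree: B1–B2, B2–B3, B3–B4, B4–B5, B5–B6

Every bag has size at most 3, so the width is 3 − 1 = 2 and tw(G) ≤ 2. Since a–f–h–d–c–g–b–e–a is a cycle in G, G is not acyclic. Forests are exactly the graphs of treewidth ≤ 1, so tw(G) ≥ 2. Combining the bounds, tw(G) = 2.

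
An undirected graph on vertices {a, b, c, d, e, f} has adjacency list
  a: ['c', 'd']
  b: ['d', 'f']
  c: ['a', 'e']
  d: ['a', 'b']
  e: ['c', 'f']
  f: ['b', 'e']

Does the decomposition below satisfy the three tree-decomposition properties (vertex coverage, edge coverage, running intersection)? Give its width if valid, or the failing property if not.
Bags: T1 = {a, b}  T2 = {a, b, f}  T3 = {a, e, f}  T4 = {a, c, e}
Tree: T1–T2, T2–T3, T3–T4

A tree decomposition must satisfy three properties: every vertex lies in some bag; for every edge, both endpoints lie together in some bag; and for every vertex, the bags containing it form a connected subtree. Here vertex d appears in no bag, so the decomposition is invalid.

No — vertex d appears in no bag.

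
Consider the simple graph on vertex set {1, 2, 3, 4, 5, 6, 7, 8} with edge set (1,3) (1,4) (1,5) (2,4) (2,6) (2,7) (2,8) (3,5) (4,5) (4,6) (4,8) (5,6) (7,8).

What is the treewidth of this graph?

A width-2 tree decomposition is:
Bags: B1 = {2, 4, 6}  B2 = {2, 4, 8}  B3 = {4, 5, 6}  B4 = {1, 4, 5}  B5 = {1, 3, 5}  B6 = {2, 7, 8}
Tree: B1–B2, B1–B3, B3–B4, B4–B5, B2–B6
Each bag holds 3 vertices, so the decomposition has width 2, which upper-bounds the treewidth. For the lower bound, the 3 vertices {1, 3, 5} are pairwise adjacent, and any tree decomposition puts a clique entirely inside one bag — forcing width ≥ 2. The upper and lower bounds meet at 2, so that is the treewidth.

2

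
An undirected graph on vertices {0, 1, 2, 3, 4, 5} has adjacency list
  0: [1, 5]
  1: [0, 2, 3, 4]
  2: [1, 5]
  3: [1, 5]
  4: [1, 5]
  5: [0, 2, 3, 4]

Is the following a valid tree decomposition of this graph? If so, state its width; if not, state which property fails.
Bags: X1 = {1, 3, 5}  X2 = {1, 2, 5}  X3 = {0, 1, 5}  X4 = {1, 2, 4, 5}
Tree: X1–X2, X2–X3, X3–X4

A tree decomposition must satisfy three properties: every vertex lies in some bag; for every edge, both endpoints lie together in some bag; and for every vertex, the bags containing it form a connected subtree. Here bags containing vertex 2 are not connected in the tree, so the decomposition is invalid.

No — bags containing vertex 2 are not connected in the tree.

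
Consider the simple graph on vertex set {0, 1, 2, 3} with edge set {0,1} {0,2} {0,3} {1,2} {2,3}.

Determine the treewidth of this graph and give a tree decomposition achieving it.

Each bag holds 3 vertices, so the decomposition has width 2, which upper-bounds the treewidth. On the other hand G contains the 3-clique {0, 1, 2}. A clique must lie in a single bag of any decomposition, so no decomposition can have width below 2. Combining the bounds, tw(G) = 2.

Treewidth 2.
One such decomposition:
Bags: B1 = {0, 1, 2}  B2 = {0, 2, 3}
Tree: B1–B2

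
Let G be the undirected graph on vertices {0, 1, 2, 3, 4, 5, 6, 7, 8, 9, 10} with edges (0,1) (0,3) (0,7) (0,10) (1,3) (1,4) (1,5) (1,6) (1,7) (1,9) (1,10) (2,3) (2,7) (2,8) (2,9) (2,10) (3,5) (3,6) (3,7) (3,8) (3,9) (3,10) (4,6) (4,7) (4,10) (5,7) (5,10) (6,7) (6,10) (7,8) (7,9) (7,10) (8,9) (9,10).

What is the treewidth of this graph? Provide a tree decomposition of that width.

Treewidth 4.
Bags: B1 = {1, 3, 7, 9, 10}  B2 = {2, 3, 7, 9, 10}  B3 = {1, 3, 5, 7, 10}  B4 = {1, 3, 6, 7, 10}  B5 = {0, 1, 3, 7, 10}  B6 = {2, 3, 7, 8, 9}  B7 = {1, 4, 6, 7, 10}
Tree: B1–B2, B1–B3, B3–B4, B1–B5, B2–B6, B4–B7

Each bag holds 5 vertices, so the decomposition has width 4, which upper-bounds the treewidth. On the other hand G contains the 5-clique {2, 3, 7, 8, 9}. A clique must lie in a single bag of any decomposition, so no decomposition can have width below 4. Combining the bounds, tw(G) = 4.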